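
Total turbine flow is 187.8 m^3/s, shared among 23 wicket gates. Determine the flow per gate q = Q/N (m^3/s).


q = 187.8 / 23 = 8.1652 m^3/s


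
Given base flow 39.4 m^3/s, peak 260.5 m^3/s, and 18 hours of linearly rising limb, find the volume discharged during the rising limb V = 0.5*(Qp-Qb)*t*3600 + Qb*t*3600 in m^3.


V = 0.5*(260.5 - 39.4)*18*3600 + 39.4*18*3600 = 9.7168e+06 m^3


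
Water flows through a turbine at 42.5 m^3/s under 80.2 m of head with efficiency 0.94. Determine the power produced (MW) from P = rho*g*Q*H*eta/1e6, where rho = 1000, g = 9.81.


P = 1000 * 9.81 * 42.5 * 80.2 * 0.94 / 1e6 = 31.4311 MW


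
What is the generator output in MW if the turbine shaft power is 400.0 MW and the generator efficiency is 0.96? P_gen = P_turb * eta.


P_gen = 400.0 * 0.96 = 384.0000 MW


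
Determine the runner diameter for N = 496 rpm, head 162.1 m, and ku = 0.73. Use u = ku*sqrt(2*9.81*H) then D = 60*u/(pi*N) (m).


u = 0.73 * sqrt(2*9.81*162.1) = 41.1684 m/s
D = 60 * 41.1684 / (pi * 496) = 1.5852 m


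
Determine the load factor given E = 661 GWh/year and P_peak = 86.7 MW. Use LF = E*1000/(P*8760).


LF = 661 * 1000 / (86.7 * 8760) = 0.8703


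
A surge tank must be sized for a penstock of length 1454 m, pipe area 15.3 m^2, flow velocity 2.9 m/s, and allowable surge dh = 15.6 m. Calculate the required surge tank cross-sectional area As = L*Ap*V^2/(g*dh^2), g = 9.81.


As = 1454 * 15.3 * 2.9^2 / (9.81 * 15.6^2) = 78.3671 m^2


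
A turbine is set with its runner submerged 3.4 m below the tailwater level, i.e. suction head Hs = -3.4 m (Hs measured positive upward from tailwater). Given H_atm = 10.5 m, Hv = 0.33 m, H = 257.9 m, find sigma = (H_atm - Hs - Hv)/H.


sigma = (10.5 - (-3.4) - 0.33) / 257.9 = 0.0526


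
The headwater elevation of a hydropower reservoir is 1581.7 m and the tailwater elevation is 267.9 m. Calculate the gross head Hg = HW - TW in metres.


Hg = 1581.7 - 267.9 = 1313.8000 m


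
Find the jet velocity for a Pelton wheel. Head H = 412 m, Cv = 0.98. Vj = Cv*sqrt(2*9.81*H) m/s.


Vj = 0.98 * sqrt(2*9.81*412) = 88.1098 m/s


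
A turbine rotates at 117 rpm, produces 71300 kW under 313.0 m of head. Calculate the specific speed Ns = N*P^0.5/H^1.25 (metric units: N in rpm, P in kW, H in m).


Ns = 117 * 71300^0.5 / 313.0^1.25 = 23.7301


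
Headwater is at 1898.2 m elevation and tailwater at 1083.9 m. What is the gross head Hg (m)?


Hg = 1898.2 - 1083.9 = 814.3000 m


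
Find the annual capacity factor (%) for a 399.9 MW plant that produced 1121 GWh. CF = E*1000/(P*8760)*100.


CF = 1121 * 1000 / (399.9 * 8760) * 100 = 32.0000 %


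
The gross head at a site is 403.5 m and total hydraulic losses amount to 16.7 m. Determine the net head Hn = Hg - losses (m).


Hn = 403.5 - 16.7 = 386.8000 m


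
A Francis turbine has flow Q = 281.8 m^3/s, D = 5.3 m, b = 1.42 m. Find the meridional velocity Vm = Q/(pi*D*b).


Vm = 281.8 / (pi * 5.3 * 1.42) = 11.9186 m/s


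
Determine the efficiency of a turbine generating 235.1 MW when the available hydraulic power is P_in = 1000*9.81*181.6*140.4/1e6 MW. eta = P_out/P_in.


P_in = 1000 * 9.81 * 181.6 * 140.4 / 1e6 = 250.1220 MW
eta = 235.1 / 250.1220 = 0.9399


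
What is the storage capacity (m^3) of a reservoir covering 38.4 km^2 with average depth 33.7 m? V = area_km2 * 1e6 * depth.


V = 38.4 * 1e6 * 33.7 = 1.2941e+09 m^3


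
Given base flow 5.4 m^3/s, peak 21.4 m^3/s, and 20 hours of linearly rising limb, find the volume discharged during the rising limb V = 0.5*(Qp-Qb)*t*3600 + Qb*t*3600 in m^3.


V = 0.5*(21.4 - 5.4)*20*3600 + 5.4*20*3600 = 964800.0000 m^3


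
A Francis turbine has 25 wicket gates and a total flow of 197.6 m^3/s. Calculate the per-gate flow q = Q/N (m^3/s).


q = 197.6 / 25 = 7.9040 m^3/s


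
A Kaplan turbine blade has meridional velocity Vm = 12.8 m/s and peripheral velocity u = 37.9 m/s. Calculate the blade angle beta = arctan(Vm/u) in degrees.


beta = arctan(12.8 / 37.9) = 18.6614 degrees


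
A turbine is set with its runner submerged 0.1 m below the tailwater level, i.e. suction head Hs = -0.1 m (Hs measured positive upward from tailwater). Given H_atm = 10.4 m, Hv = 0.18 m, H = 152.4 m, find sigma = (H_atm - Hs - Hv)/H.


sigma = (10.4 - (-0.1) - 0.18) / 152.4 = 0.0677


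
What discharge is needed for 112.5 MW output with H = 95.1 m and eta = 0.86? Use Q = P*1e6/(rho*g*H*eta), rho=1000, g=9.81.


Q = 112.5 * 1e6 / (1000 * 9.81 * 95.1 * 0.86) = 140.2183 m^3/s


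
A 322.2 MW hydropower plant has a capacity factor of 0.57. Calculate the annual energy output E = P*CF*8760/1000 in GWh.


E = 322.2 * 0.57 * 8760 / 1000 = 1608.8090 GWh


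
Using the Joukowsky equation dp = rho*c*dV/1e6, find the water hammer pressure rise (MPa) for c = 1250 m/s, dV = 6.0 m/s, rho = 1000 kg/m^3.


dp = 1000 * 1250 * 6.0 / 1e6 = 7.5000 MPa


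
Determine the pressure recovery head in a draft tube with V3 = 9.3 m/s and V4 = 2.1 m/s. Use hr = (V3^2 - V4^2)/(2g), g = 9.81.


hr = (9.3^2 - 2.1^2) / (2*9.81) = 4.1835 m


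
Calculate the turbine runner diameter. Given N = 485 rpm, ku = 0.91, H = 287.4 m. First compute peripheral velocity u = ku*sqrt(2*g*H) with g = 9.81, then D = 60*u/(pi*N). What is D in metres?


u = 0.91 * sqrt(2*9.81*287.4) = 68.3336 m/s
D = 60 * 68.3336 / (pi * 485) = 2.6909 m


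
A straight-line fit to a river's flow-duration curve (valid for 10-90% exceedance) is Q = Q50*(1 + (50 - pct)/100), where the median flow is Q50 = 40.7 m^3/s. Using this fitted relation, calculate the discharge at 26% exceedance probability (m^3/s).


Q = 40.7 * (1 + (50 - 26)/100) = 50.4680 m^3/s


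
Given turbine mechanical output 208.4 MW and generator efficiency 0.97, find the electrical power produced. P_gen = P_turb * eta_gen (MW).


P_gen = 208.4 * 0.97 = 202.1480 MW


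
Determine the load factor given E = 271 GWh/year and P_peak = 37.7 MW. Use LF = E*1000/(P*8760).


LF = 271 * 1000 / (37.7 * 8760) = 0.8206


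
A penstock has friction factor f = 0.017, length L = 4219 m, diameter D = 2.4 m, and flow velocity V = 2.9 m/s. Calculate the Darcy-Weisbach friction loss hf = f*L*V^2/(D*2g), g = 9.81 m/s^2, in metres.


hf = 0.017 * 4219 * 2.9^2 / (2.4 * 2 * 9.81) = 12.8099 m


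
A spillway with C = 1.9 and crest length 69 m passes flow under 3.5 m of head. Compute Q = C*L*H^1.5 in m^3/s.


Q = 1.9 * 69 * 3.5^1.5 = 858.4297 m^3/s


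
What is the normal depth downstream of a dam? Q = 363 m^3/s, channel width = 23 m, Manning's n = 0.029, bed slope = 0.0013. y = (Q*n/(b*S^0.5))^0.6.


y = (363 * 0.029 / (23 * 0.0013^0.5))^0.6 = 4.5937 m


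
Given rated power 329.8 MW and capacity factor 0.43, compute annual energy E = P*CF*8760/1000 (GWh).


E = 329.8 * 0.43 * 8760 / 1000 = 1242.2906 GWh


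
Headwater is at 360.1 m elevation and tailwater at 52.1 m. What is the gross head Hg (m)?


Hg = 360.1 - 52.1 = 308.0000 m


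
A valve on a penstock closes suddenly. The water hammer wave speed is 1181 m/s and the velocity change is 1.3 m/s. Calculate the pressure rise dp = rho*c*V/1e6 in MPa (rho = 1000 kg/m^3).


dp = 1000 * 1181 * 1.3 / 1e6 = 1.5353 MPa


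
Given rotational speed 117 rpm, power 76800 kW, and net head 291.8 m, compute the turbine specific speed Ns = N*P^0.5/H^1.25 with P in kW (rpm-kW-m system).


Ns = 117 * 76800^0.5 / 291.8^1.25 = 26.8850


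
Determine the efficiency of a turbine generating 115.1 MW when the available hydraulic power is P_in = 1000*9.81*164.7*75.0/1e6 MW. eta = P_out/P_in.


P_in = 1000 * 9.81 * 164.7 * 75.0 / 1e6 = 121.1780 MW
eta = 115.1 / 121.1780 = 0.9498


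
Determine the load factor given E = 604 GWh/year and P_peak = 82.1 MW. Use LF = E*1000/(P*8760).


LF = 604 * 1000 / (82.1 * 8760) = 0.8398


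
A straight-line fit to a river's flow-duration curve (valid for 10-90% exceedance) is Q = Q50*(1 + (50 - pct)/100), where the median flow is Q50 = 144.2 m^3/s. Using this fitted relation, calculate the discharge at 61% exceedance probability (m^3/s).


Q = 144.2 * (1 + (50 - 61)/100) = 128.3380 m^3/s


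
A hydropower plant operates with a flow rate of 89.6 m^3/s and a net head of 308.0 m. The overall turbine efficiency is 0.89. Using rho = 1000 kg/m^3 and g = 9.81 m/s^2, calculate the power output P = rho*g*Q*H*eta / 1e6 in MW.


P = 1000 * 9.81 * 89.6 * 308.0 * 0.89 / 1e6 = 240.9449 MW


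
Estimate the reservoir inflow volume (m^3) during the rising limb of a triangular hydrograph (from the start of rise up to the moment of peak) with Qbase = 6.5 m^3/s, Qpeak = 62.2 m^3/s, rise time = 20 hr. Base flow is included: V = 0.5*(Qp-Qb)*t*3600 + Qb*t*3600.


V = 0.5*(62.2 - 6.5)*20*3600 + 6.5*20*3600 = 2.4732e+06 m^3


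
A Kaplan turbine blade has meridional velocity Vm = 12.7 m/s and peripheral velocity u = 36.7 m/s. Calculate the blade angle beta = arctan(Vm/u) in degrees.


beta = arctan(12.7 / 36.7) = 19.0881 degrees


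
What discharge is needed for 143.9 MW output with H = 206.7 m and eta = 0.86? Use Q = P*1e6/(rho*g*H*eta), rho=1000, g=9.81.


Q = 143.9 * 1e6 / (1000 * 9.81 * 206.7 * 0.86) = 82.5188 m^3/s


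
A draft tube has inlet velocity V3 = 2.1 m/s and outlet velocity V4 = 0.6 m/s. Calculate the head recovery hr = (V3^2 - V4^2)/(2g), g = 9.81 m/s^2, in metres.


hr = (2.1^2 - 0.6^2) / (2*9.81) = 0.2064 m


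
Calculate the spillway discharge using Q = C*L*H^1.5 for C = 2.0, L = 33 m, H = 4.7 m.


Q = 2.0 * 33 * 4.7^1.5 = 672.4976 m^3/s


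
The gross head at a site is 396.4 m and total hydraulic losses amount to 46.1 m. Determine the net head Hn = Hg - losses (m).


Hn = 396.4 - 46.1 = 350.3000 m


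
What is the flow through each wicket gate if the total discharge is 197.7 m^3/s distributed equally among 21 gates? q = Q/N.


q = 197.7 / 21 = 9.4143 m^3/s


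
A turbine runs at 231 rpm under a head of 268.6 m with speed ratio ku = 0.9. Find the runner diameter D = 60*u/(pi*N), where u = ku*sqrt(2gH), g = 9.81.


u = 0.9 * sqrt(2*9.81*268.6) = 65.3349 m/s
D = 60 * 65.3349 / (pi * 231) = 5.4017 m


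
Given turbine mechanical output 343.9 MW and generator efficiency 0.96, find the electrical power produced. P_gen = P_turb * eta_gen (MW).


P_gen = 343.9 * 0.96 = 330.1440 MW


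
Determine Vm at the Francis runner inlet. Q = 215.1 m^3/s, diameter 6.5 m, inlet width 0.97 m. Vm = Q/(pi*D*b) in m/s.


Vm = 215.1 / (pi * 6.5 * 0.97) = 10.8594 m/s


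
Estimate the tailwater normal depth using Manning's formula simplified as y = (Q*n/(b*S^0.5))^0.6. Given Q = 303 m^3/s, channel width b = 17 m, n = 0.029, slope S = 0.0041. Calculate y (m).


y = (303 * 0.029 / (17 * 0.0041^0.5))^0.6 = 3.5011 m


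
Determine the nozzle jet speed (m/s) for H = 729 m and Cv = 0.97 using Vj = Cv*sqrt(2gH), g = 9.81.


Vj = 0.97 * sqrt(2*9.81*729) = 116.0072 m/s


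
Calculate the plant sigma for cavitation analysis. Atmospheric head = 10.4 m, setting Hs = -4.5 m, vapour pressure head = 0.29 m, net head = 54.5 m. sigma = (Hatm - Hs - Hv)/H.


sigma = (10.4 - (-4.5) - 0.29) / 54.5 = 0.2681


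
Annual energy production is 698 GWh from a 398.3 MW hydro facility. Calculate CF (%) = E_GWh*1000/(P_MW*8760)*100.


CF = 698 * 1000 / (398.3 * 8760) * 100 = 20.0051 %


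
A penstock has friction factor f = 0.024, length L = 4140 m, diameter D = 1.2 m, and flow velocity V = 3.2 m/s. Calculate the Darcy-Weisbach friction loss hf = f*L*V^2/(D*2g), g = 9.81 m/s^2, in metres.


hf = 0.024 * 4140 * 3.2^2 / (1.2 * 2 * 9.81) = 43.2147 m


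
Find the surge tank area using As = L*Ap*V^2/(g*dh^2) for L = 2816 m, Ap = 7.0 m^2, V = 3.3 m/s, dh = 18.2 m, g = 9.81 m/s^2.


As = 2816 * 7.0 * 3.3^2 / (9.81 * 18.2^2) = 66.0612 m^2


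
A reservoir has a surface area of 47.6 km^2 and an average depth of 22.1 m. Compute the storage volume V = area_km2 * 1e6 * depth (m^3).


V = 47.6 * 1e6 * 22.1 = 1.0520e+09 m^3


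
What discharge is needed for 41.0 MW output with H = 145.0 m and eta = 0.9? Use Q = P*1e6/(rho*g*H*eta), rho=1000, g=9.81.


Q = 41.0 * 1e6 / (1000 * 9.81 * 145.0 * 0.9) = 32.0261 m^3/s


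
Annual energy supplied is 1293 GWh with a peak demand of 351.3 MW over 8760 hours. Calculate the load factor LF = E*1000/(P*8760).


LF = 1293 * 1000 / (351.3 * 8760) = 0.4202


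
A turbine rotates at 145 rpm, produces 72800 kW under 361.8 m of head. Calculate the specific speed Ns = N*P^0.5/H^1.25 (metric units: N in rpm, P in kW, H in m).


Ns = 145 * 72800^0.5 / 361.8^1.25 = 24.7941


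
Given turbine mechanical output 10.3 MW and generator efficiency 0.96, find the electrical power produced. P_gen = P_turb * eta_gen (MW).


P_gen = 10.3 * 0.96 = 9.8880 MW


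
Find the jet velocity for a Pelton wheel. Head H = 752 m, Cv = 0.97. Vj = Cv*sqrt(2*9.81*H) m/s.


Vj = 0.97 * sqrt(2*9.81*752) = 117.8230 m/s


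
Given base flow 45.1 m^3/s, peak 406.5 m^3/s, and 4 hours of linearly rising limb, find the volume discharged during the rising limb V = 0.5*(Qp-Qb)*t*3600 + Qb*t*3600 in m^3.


V = 0.5*(406.5 - 45.1)*4*3600 + 45.1*4*3600 = 3.2515e+06 m^3


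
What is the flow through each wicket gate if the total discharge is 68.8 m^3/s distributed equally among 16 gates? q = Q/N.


q = 68.8 / 16 = 4.3000 m^3/s


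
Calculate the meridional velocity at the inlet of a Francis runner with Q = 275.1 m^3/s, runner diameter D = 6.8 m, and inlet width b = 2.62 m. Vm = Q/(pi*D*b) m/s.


Vm = 275.1 / (pi * 6.8 * 2.62) = 4.9151 m/s


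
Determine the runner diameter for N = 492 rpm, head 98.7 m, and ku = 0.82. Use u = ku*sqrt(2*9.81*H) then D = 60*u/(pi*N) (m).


u = 0.82 * sqrt(2*9.81*98.7) = 36.0846 m/s
D = 60 * 36.0846 / (pi * 492) = 1.4007 m


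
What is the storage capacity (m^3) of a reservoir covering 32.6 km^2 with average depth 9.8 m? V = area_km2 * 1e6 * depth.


V = 32.6 * 1e6 * 9.8 = 3.1948e+08 m^3


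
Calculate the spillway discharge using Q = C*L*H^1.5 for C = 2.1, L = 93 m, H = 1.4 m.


Q = 2.1 * 93 * 1.4^1.5 = 323.5149 m^3/s


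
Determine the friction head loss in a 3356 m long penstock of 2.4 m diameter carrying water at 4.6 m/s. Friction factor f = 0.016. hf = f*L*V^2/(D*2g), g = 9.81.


hf = 0.016 * 3356 * 4.6^2 / (2.4 * 2 * 9.81) = 24.1294 m


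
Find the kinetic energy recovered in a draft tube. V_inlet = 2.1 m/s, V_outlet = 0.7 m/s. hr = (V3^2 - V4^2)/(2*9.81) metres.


hr = (2.1^2 - 0.7^2) / (2*9.81) = 0.1998 m


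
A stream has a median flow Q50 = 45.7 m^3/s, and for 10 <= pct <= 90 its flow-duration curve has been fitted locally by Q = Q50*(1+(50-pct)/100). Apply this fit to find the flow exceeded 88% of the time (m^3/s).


Q = 45.7 * (1 + (50 - 88)/100) = 28.3340 m^3/s


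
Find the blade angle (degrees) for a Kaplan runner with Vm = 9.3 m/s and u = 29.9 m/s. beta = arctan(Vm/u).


beta = arctan(9.3 / 29.9) = 17.2776 degrees


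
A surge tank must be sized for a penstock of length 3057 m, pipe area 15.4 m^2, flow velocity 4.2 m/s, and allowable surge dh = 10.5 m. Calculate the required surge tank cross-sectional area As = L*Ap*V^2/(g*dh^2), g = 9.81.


As = 3057 * 15.4 * 4.2^2 / (9.81 * 10.5^2) = 767.8336 m^2


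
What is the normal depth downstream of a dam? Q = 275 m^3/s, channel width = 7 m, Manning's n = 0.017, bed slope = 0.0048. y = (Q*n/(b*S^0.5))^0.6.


y = (275 * 0.017 / (7 * 0.0048^0.5))^0.6 = 3.8944 m


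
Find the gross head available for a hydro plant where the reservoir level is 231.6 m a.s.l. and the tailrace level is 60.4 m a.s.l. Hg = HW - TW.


Hg = 231.6 - 60.4 = 171.2000 m


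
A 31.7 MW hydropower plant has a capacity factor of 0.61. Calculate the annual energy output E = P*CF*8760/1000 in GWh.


E = 31.7 * 0.61 * 8760 / 1000 = 169.3921 GWh


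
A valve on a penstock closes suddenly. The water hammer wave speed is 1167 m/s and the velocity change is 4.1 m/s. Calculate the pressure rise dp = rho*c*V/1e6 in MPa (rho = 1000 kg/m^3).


dp = 1000 * 1167 * 4.1 / 1e6 = 4.7847 MPa


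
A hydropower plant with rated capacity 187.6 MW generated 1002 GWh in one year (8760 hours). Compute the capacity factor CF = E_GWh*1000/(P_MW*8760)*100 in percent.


CF = 1002 * 1000 / (187.6 * 8760) * 100 = 60.9720 %


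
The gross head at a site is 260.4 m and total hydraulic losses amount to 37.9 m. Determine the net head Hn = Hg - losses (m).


Hn = 260.4 - 37.9 = 222.5000 m


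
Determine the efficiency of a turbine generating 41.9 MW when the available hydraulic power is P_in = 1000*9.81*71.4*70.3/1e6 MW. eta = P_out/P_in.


P_in = 1000 * 9.81 * 71.4 * 70.3 / 1e6 = 49.2405 MW
eta = 41.9 / 49.2405 = 0.8509


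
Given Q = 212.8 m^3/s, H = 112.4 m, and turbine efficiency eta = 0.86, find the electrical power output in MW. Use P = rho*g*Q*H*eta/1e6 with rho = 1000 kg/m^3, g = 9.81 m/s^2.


P = 1000 * 9.81 * 212.8 * 112.4 * 0.86 / 1e6 = 201.7927 MW


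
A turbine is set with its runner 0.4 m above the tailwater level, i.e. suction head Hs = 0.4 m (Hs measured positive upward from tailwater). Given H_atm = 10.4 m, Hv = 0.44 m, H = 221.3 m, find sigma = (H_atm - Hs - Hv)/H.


sigma = (10.4 - 0.4 - 0.44) / 221.3 = 0.0432


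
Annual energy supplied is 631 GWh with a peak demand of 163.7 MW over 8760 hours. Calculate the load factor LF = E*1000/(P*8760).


LF = 631 * 1000 / (163.7 * 8760) = 0.4400


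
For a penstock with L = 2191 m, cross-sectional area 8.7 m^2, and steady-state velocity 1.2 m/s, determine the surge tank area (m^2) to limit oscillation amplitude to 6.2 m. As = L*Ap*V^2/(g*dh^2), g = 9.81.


As = 2191 * 8.7 * 1.2^2 / (9.81 * 6.2^2) = 72.7900 m^2


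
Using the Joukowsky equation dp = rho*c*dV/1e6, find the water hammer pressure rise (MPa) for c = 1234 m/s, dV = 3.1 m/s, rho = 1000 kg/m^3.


dp = 1000 * 1234 * 3.1 / 1e6 = 3.8254 MPa


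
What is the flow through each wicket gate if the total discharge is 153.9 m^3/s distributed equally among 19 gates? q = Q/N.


q = 153.9 / 19 = 8.1000 m^3/s


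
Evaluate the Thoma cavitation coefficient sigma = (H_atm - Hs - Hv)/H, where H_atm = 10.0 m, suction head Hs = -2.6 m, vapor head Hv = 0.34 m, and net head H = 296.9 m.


sigma = (10.0 - (-2.6) - 0.34) / 296.9 = 0.0413


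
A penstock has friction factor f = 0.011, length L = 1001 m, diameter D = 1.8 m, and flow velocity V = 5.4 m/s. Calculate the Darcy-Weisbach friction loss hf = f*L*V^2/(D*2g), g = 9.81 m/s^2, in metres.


hf = 0.011 * 1001 * 5.4^2 / (1.8 * 2 * 9.81) = 9.0917 m


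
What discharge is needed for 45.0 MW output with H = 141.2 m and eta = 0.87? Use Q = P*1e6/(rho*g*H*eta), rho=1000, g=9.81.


Q = 45.0 * 1e6 / (1000 * 9.81 * 141.2 * 0.87) = 37.3413 m^3/s


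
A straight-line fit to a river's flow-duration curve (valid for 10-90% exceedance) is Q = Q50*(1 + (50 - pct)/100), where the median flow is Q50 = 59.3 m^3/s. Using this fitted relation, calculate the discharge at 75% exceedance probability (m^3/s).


Q = 59.3 * (1 + (50 - 75)/100) = 44.4750 m^3/s


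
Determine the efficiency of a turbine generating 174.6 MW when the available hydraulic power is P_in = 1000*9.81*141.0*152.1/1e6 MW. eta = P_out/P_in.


P_in = 1000 * 9.81 * 141.0 * 152.1 / 1e6 = 210.3862 MW
eta = 174.6 / 210.3862 = 0.8299


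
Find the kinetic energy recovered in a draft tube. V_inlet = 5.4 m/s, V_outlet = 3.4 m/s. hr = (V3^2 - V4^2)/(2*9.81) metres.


hr = (5.4^2 - 3.4^2) / (2*9.81) = 0.8970 m


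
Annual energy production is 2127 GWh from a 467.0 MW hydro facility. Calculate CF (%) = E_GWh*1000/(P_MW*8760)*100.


CF = 2127 * 1000 / (467.0 * 8760) * 100 = 51.9932 %


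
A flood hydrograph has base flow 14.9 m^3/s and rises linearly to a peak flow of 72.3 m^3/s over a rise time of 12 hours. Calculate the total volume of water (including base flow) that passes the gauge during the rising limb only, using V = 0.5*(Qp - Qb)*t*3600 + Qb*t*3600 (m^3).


V = 0.5*(72.3 - 14.9)*12*3600 + 14.9*12*3600 = 1.8835e+06 m^3


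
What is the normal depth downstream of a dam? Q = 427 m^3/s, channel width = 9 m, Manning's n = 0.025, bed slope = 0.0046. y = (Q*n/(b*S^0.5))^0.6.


y = (427 * 0.025 / (9 * 0.0046^0.5))^0.6 = 5.5673 m


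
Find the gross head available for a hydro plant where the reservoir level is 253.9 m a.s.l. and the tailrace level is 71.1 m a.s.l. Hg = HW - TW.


Hg = 253.9 - 71.1 = 182.8000 m


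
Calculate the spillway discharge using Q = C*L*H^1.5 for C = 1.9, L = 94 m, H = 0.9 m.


Q = 1.9 * 94 * 0.9^1.5 = 152.4914 m^3/s


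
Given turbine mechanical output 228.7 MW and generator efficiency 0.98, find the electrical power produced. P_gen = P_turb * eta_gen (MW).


P_gen = 228.7 * 0.98 = 224.1260 MW


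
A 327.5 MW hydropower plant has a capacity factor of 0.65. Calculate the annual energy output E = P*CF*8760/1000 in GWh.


E = 327.5 * 0.65 * 8760 / 1000 = 1864.7850 GWh


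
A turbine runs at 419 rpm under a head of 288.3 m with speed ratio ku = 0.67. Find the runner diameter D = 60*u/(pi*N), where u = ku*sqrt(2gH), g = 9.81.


u = 0.67 * sqrt(2*9.81*288.3) = 50.3903 m/s
D = 60 * 50.3903 / (pi * 419) = 2.2969 m


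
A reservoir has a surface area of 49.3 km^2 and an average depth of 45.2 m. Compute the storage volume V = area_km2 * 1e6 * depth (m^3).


V = 49.3 * 1e6 * 45.2 = 2.2284e+09 m^3


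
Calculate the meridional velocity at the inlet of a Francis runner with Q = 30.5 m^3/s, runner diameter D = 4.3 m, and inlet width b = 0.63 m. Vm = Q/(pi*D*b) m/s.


Vm = 30.5 / (pi * 4.3 * 0.63) = 3.5838 m/s


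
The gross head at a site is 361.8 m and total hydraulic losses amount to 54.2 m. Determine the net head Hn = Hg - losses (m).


Hn = 361.8 - 54.2 = 307.6000 m


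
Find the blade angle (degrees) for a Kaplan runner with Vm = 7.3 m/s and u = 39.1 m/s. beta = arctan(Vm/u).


beta = arctan(7.3 / 39.1) = 10.5754 degrees


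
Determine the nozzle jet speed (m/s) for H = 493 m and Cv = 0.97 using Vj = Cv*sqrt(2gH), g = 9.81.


Vj = 0.97 * sqrt(2*9.81*493) = 95.3992 m/s


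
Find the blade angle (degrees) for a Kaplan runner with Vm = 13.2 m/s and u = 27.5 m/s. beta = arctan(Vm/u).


beta = arctan(13.2 / 27.5) = 25.6410 degrees


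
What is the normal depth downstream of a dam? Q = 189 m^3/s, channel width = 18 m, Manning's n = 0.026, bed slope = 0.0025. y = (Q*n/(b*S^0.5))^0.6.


y = (189 * 0.026 / (18 * 0.0025^0.5))^0.6 = 2.7690 m


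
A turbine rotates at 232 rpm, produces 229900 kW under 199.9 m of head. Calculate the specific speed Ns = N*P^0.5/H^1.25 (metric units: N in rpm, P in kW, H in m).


Ns = 232 * 229900^0.5 / 199.9^1.25 = 147.9931


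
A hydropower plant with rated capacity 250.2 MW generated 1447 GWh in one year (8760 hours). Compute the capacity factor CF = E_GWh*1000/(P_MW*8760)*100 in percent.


CF = 1447 * 1000 / (250.2 * 8760) * 100 = 66.0202 %


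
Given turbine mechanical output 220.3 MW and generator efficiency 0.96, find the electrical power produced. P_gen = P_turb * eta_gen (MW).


P_gen = 220.3 * 0.96 = 211.4880 MW


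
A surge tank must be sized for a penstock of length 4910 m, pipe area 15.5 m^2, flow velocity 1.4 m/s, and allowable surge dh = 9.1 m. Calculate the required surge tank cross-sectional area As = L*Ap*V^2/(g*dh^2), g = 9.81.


As = 4910 * 15.5 * 1.4^2 / (9.81 * 9.1^2) = 183.6189 m^2


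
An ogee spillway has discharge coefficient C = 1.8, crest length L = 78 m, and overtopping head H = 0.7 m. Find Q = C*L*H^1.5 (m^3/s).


Q = 1.8 * 78 * 0.7^1.5 = 82.2269 m^3/s


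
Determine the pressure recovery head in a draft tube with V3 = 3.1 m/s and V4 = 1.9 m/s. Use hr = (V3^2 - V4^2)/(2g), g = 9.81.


hr = (3.1^2 - 1.9^2) / (2*9.81) = 0.3058 m


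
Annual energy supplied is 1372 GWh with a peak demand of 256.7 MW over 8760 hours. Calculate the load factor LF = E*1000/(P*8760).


LF = 1372 * 1000 / (256.7 * 8760) = 0.6101


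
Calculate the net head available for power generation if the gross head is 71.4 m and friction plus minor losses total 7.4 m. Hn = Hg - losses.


Hn = 71.4 - 7.4 = 64.0000 m


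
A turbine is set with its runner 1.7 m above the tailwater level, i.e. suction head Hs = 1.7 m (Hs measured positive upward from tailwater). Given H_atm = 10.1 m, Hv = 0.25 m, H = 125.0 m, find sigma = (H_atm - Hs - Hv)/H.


sigma = (10.1 - 1.7 - 0.25) / 125.0 = 0.0652


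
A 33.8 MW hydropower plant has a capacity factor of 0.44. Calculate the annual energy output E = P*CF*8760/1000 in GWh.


E = 33.8 * 0.44 * 8760 / 1000 = 130.2787 GWh


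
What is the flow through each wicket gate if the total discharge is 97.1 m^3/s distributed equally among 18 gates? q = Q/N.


q = 97.1 / 18 = 5.3944 m^3/s


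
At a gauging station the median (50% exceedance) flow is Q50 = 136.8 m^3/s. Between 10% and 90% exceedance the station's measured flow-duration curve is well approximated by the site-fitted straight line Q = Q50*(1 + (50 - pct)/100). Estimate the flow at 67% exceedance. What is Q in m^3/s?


Q = 136.8 * (1 + (50 - 67)/100) = 113.5440 m^3/s


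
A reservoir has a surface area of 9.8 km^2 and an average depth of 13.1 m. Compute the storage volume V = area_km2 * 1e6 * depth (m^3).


V = 9.8 * 1e6 * 13.1 = 1.2838e+08 m^3


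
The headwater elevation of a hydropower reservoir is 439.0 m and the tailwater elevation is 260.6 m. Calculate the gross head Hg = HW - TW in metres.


Hg = 439.0 - 260.6 = 178.4000 m


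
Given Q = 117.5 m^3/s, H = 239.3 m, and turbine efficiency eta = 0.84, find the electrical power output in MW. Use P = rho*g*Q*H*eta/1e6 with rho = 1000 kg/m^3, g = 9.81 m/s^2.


P = 1000 * 9.81 * 117.5 * 239.3 * 0.84 / 1e6 = 231.7015 MW


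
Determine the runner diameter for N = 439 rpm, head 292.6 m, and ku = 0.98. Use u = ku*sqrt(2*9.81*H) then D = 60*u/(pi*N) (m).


u = 0.98 * sqrt(2*9.81*292.6) = 74.2528 m/s
D = 60 * 74.2528 / (pi * 439) = 3.2304 m


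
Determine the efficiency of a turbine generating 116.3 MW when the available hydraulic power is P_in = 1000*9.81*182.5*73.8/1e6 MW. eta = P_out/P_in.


P_in = 1000 * 9.81 * 182.5 * 73.8 / 1e6 = 132.1260 MW
eta = 116.3 / 132.1260 = 0.8802


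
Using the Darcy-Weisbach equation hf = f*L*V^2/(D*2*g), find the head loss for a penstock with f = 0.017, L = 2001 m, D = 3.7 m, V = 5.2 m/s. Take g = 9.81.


hf = 0.017 * 2001 * 5.2^2 / (3.7 * 2 * 9.81) = 12.6707 m


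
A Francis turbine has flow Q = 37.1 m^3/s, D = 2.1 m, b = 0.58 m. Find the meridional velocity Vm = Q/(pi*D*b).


Vm = 37.1 / (pi * 2.1 * 0.58) = 9.6956 m/s


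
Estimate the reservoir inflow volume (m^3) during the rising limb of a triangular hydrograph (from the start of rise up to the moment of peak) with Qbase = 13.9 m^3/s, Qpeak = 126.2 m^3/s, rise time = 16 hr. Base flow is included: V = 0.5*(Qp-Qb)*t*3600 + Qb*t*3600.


V = 0.5*(126.2 - 13.9)*16*3600 + 13.9*16*3600 = 4.0349e+06 m^3


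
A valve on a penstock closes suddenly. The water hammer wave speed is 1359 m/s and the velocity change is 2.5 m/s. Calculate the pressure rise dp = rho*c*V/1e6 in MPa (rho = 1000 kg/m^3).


dp = 1000 * 1359 * 2.5 / 1e6 = 3.3975 MPa


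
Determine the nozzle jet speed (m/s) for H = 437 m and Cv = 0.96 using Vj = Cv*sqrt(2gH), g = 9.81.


Vj = 0.96 * sqrt(2*9.81*437) = 88.8917 m/s


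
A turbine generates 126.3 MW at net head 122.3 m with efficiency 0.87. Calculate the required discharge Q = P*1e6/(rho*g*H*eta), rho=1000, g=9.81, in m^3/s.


Q = 126.3 * 1e6 / (1000 * 9.81 * 122.3 * 0.87) = 121.0009 m^3/s


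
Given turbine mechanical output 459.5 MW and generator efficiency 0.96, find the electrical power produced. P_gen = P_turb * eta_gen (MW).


P_gen = 459.5 * 0.96 = 441.1200 MW


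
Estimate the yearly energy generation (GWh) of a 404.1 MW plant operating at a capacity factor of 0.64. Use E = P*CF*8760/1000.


E = 404.1 * 0.64 * 8760 / 1000 = 2265.5462 GWh


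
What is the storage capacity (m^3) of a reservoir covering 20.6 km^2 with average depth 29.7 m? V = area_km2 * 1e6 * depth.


V = 20.6 * 1e6 * 29.7 = 6.1182e+08 m^3


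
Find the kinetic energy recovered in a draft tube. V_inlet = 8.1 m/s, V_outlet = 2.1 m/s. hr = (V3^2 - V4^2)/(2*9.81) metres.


hr = (8.1^2 - 2.1^2) / (2*9.81) = 3.1193 m


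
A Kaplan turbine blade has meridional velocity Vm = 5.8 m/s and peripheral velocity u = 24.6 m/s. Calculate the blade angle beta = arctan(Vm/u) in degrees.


beta = arctan(5.8 / 24.6) = 13.2665 degrees


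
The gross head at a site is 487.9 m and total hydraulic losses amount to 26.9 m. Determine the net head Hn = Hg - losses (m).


Hn = 487.9 - 26.9 = 461.0000 m


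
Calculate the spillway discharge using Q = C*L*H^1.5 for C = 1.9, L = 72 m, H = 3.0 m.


Q = 1.9 * 72 * 3.0^1.5 = 710.8337 m^3/s


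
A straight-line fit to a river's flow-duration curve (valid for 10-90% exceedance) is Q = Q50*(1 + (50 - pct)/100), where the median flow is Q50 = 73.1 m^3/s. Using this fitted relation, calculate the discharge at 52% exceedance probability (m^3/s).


Q = 73.1 * (1 + (50 - 52)/100) = 71.6380 m^3/s


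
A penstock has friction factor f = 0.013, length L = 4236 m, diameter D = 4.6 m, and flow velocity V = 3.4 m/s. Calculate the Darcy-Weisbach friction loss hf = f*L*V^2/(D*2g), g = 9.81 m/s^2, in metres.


hf = 0.013 * 4236 * 3.4^2 / (4.6 * 2 * 9.81) = 7.0534 m


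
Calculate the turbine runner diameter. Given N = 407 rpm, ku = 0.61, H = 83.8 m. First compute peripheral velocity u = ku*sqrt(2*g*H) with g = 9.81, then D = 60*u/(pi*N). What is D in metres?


u = 0.61 * sqrt(2*9.81*83.8) = 24.7344 m/s
D = 60 * 24.7344 / (pi * 407) = 1.1607 m


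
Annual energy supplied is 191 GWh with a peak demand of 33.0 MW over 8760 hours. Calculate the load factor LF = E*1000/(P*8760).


LF = 191 * 1000 / (33.0 * 8760) = 0.6607


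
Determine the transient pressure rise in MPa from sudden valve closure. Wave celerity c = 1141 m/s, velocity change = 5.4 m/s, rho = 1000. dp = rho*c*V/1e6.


dp = 1000 * 1141 * 5.4 / 1e6 = 6.1614 MPa


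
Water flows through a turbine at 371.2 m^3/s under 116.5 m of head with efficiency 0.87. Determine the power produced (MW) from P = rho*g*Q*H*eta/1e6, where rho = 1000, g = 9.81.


P = 1000 * 9.81 * 371.2 * 116.5 * 0.87 / 1e6 = 369.0814 MW


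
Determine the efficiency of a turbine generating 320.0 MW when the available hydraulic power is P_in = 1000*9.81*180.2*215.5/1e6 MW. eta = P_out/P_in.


P_in = 1000 * 9.81 * 180.2 * 215.5 / 1e6 = 380.9527 MW
eta = 320.0 / 380.9527 = 0.8400


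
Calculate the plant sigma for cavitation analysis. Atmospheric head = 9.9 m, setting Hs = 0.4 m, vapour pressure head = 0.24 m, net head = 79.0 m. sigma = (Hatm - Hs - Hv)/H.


sigma = (9.9 - 0.4 - 0.24) / 79.0 = 0.1172


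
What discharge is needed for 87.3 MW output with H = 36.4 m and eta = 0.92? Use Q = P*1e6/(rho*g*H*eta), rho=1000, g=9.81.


Q = 87.3 * 1e6 / (1000 * 9.81 * 36.4 * 0.92) = 265.7394 m^3/s


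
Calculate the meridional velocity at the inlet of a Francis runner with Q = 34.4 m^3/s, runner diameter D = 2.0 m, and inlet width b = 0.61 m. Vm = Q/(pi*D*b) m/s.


Vm = 34.4 / (pi * 2.0 * 0.61) = 8.9753 m/s


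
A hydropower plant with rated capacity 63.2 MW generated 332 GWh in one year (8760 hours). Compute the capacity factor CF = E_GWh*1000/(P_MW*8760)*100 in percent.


CF = 332 * 1000 / (63.2 * 8760) * 100 = 59.9676 %


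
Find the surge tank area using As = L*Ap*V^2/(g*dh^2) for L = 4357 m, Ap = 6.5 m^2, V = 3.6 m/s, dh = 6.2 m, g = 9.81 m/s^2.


As = 4357 * 6.5 * 3.6^2 / (9.81 * 6.2^2) = 973.3153 m^2


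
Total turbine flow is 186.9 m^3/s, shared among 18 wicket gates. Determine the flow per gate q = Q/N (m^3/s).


q = 186.9 / 18 = 10.3833 m^3/s


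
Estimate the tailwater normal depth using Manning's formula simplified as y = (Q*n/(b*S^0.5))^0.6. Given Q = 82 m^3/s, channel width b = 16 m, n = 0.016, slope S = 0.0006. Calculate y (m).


y = (82 * 0.016 / (16 * 0.0006^0.5))^0.6 = 2.0646 m


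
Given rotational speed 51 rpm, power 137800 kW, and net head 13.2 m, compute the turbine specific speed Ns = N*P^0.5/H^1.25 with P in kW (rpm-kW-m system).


Ns = 51 * 137800^0.5 / 13.2^1.25 = 752.4495


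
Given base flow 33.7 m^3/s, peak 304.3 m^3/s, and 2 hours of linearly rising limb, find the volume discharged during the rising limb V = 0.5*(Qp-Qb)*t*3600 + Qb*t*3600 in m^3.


V = 0.5*(304.3 - 33.7)*2*3600 + 33.7*2*3600 = 1.2168e+06 m^3


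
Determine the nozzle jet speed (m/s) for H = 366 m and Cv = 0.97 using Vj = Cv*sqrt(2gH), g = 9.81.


Vj = 0.97 * sqrt(2*9.81*366) = 82.1981 m/s


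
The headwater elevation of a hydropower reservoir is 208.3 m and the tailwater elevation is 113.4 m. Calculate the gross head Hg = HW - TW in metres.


Hg = 208.3 - 113.4 = 94.9000 m


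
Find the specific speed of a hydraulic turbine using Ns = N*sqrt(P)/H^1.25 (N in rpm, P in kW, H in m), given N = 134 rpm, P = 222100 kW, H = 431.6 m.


Ns = 134 * 222100^0.5 / 431.6^1.25 = 32.1016


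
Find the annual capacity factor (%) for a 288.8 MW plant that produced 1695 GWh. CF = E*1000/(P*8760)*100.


CF = 1695 * 1000 / (288.8 * 8760) * 100 = 66.9990 %


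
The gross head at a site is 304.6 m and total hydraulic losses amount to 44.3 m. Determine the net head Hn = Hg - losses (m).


Hn = 304.6 - 44.3 = 260.3000 m


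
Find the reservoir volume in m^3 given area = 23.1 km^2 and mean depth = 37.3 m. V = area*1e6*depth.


V = 23.1 * 1e6 * 37.3 = 8.6163e+08 m^3


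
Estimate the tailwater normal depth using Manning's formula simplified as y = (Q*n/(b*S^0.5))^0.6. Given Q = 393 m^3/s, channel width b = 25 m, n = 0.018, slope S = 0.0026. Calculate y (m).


y = (393 * 0.018 / (25 * 0.0026^0.5))^0.6 = 2.7960 m


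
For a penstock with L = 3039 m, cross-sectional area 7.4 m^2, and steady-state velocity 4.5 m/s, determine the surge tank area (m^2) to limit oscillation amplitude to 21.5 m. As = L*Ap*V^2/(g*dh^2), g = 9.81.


As = 3039 * 7.4 * 4.5^2 / (9.81 * 21.5^2) = 100.4249 m^2


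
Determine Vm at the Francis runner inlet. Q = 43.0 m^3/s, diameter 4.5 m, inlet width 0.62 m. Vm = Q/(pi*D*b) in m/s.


Vm = 43.0 / (pi * 4.5 * 0.62) = 4.9059 m/s


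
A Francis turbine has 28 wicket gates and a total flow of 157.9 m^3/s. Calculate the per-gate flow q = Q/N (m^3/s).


q = 157.9 / 28 = 5.6393 m^3/s


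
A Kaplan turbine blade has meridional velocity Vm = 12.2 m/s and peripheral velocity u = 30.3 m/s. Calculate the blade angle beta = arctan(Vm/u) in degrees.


beta = arctan(12.2 / 30.3) = 21.9317 degrees


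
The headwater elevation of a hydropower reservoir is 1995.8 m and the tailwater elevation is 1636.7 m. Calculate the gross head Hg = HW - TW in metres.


Hg = 1995.8 - 1636.7 = 359.1000 m


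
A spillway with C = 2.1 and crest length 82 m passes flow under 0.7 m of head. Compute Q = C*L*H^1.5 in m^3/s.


Q = 2.1 * 82 * 0.7^1.5 = 100.8510 m^3/s


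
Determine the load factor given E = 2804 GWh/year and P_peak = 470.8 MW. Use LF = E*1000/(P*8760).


LF = 2804 * 1000 / (470.8 * 8760) = 0.6799


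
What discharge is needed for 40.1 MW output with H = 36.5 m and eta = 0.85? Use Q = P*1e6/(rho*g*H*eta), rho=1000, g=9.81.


Q = 40.1 * 1e6 / (1000 * 9.81 * 36.5 * 0.85) = 131.7539 m^3/s


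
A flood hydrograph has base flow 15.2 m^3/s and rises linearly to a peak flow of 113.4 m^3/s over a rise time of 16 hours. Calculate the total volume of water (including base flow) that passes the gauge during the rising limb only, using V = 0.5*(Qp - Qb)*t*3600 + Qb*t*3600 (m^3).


V = 0.5*(113.4 - 15.2)*16*3600 + 15.2*16*3600 = 3.7037e+06 m^3


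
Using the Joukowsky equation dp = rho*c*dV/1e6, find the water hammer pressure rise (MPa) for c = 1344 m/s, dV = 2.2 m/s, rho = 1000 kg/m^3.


dp = 1000 * 1344 * 2.2 / 1e6 = 2.9568 MPa


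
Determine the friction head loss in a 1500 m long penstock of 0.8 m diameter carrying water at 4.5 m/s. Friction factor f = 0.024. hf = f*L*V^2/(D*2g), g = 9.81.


hf = 0.024 * 1500 * 4.5^2 / (0.8 * 2 * 9.81) = 46.4450 m


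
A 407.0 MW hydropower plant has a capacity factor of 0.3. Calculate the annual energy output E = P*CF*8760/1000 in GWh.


E = 407.0 * 0.3 * 8760 / 1000 = 1069.5960 GWh


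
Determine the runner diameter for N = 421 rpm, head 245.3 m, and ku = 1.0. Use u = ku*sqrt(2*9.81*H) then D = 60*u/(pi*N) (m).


u = 1.0 * sqrt(2*9.81*245.3) = 69.3742 m/s
D = 60 * 69.3742 / (pi * 421) = 3.1472 m


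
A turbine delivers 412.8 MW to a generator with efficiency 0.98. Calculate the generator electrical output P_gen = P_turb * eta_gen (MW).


P_gen = 412.8 * 0.98 = 404.5440 MW


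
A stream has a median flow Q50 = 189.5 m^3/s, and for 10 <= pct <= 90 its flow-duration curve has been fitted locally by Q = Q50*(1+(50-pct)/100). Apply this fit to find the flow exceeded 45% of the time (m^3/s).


Q = 189.5 * (1 + (50 - 45)/100) = 198.9750 m^3/s


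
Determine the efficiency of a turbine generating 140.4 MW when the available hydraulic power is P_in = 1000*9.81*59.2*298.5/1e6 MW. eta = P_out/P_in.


P_in = 1000 * 9.81 * 59.2 * 298.5 / 1e6 = 173.3545 MW
eta = 140.4 / 173.3545 = 0.8099


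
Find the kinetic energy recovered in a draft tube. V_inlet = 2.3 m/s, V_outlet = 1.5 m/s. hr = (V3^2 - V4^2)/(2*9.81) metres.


hr = (2.3^2 - 1.5^2) / (2*9.81) = 0.1549 m


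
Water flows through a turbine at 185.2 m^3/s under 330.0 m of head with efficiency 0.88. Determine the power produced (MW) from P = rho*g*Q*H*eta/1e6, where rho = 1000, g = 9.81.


P = 1000 * 9.81 * 185.2 * 330.0 * 0.88 / 1e6 = 527.6022 MW


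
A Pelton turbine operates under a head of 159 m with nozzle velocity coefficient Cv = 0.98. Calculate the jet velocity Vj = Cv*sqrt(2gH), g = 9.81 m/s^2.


Vj = 0.98 * sqrt(2*9.81*159) = 54.7361 m/s


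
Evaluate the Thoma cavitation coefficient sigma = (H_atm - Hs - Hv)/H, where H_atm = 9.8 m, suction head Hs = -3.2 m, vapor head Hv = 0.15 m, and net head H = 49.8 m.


sigma = (9.8 - (-3.2) - 0.15) / 49.8 = 0.2580


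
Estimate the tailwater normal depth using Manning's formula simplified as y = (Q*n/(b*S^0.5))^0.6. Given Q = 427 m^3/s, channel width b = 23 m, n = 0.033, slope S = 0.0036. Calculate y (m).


y = (427 * 0.033 / (23 * 0.0036^0.5))^0.6 = 4.0312 m


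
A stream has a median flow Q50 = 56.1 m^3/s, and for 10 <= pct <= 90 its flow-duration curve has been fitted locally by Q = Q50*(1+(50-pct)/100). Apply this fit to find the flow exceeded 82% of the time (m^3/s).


Q = 56.1 * (1 + (50 - 82)/100) = 38.1480 m^3/s


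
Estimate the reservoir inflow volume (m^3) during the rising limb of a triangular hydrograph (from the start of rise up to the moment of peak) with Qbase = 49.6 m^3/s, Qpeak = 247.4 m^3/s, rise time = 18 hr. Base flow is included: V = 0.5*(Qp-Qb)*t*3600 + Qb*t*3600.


V = 0.5*(247.4 - 49.6)*18*3600 + 49.6*18*3600 = 9.6228e+06 m^3


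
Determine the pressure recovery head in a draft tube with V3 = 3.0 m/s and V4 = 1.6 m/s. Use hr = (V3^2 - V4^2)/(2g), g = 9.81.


hr = (3.0^2 - 1.6^2) / (2*9.81) = 0.3282 m


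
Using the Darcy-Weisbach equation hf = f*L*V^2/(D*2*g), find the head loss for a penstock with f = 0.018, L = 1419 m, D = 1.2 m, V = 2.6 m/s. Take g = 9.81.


hf = 0.018 * 1419 * 2.6^2 / (1.2 * 2 * 9.81) = 7.3337 m


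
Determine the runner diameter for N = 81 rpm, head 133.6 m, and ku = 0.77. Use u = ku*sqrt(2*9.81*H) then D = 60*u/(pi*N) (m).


u = 0.77 * sqrt(2*9.81*133.6) = 39.4224 m/s
D = 60 * 39.4224 / (pi * 81) = 9.2952 m
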